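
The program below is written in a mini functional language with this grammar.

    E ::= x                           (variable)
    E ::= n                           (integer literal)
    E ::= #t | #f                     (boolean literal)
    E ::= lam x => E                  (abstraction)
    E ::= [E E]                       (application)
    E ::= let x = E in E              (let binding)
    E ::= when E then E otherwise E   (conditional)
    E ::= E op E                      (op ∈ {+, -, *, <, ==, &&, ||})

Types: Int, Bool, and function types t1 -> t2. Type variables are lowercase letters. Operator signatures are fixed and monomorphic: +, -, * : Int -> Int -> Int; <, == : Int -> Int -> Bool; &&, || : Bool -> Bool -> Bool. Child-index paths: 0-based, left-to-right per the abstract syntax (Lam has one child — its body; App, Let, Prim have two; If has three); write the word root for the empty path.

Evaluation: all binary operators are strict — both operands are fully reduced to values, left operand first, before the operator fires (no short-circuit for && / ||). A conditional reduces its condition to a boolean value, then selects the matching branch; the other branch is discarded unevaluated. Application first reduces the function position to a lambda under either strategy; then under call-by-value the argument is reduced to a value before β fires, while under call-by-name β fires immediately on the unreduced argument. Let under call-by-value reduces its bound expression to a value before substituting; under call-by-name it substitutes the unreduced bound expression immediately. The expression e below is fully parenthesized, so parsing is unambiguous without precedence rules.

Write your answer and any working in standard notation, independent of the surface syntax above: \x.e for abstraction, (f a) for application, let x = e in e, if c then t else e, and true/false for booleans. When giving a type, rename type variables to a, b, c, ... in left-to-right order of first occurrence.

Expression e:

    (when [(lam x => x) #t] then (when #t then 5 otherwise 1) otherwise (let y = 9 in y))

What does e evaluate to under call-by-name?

Derivation:
step 0: (if ((\x.x) true) then (if true then 5 else 1) else (let y = 9 in y))
step 1: [beta@0] (if true then (if true then 5 else 1) else (let y = 9 in y))
step 2: [if@root] (if true then 5 else 1)
step 3: [if@root] 5

Answer: 5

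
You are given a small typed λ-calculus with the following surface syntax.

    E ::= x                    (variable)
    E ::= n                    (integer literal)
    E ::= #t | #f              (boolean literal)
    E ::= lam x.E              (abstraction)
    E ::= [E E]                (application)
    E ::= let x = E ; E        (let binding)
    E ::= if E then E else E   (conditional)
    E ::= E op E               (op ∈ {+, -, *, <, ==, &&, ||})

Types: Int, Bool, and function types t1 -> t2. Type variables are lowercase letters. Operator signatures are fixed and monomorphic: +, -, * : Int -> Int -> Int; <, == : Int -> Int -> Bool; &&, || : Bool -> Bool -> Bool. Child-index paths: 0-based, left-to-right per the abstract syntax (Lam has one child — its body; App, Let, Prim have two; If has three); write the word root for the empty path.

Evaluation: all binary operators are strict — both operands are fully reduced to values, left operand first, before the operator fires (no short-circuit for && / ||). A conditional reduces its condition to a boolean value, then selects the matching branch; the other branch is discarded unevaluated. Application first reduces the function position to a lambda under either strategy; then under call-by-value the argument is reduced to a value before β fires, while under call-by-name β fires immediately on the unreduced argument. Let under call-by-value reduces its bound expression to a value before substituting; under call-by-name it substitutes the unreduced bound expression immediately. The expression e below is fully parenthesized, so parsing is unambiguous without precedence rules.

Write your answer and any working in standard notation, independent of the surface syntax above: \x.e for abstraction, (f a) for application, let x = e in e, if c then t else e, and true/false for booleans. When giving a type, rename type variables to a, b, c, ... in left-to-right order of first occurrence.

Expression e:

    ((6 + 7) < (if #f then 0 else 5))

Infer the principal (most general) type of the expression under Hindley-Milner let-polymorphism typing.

Answer: Bool

Working:
  unify Int ~ Int
  unify Int ~ Int
  unify Int ~ Int
  unify Bool ~ Bool
  unify Int ~ Int
  unify Int ~ Int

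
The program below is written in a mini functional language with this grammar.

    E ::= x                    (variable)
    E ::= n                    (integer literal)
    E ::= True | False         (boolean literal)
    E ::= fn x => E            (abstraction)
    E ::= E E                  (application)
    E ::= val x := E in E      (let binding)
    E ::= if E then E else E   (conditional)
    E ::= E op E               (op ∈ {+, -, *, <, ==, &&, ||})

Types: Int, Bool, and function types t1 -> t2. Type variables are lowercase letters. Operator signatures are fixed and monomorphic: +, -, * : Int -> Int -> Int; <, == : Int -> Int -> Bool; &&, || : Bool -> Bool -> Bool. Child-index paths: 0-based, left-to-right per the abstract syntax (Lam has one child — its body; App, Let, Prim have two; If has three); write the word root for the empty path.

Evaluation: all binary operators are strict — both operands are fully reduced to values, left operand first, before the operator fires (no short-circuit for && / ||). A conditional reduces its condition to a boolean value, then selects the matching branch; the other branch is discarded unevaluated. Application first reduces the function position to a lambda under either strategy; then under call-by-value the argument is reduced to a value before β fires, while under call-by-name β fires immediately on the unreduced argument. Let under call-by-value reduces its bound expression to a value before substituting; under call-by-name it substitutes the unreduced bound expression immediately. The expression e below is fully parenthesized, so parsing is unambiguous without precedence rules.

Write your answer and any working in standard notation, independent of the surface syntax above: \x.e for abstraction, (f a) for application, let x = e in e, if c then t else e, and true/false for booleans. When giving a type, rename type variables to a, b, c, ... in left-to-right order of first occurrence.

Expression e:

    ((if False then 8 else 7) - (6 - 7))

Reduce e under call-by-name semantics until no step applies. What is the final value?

Derivation:
step 0: ((if false then 8 else 7) - (6 - 7))
step 1: [if@0] (7 - (6 - 7))
step 2: [delta@1] (7 - -1)
step 3: [delta@root] 8

Answer: 8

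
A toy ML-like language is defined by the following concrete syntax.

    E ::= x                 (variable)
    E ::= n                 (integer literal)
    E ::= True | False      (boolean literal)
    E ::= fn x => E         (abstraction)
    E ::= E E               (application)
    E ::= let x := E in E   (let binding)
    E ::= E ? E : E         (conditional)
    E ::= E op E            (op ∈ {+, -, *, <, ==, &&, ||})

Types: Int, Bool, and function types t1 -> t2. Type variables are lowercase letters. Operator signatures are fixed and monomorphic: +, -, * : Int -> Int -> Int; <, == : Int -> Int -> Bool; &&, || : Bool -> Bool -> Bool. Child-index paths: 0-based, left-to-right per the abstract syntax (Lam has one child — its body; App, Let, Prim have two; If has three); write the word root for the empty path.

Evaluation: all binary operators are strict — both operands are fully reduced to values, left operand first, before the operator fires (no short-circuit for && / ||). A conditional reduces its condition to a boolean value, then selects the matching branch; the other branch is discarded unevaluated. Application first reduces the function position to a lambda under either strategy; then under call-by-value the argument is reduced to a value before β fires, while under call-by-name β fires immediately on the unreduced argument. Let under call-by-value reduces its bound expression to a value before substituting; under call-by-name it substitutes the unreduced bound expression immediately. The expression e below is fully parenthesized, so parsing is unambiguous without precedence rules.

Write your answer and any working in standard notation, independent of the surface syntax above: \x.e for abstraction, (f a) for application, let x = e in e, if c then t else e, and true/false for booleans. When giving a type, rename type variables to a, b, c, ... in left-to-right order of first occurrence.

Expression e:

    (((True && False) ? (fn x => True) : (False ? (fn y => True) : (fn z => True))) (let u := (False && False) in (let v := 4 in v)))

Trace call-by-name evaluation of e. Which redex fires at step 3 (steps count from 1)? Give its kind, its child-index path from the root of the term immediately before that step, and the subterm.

Derivation:
step 0: ((if (true && false) then (\x.true) else (if false then (\y.true) else (\z.true))) (let u = (false && false) in (let v = 4 in v)))
step 1: [delta@0.0] ((if false then (\x.true) else (if false then (\y.true) else (\z.true))) (let u = (false && false) in (let v = 4 in v)))
step 2: [if@0] ((if false then (\y.true) else (\z.true)) (let u = (false && false) in (let v = 4 in v)))
step 3: [if@0] ((\z.true) (let u = (false && false) in (let v = 4 in v)))

Answer: if at 0 : (if false then (\y.true) else (\z.true))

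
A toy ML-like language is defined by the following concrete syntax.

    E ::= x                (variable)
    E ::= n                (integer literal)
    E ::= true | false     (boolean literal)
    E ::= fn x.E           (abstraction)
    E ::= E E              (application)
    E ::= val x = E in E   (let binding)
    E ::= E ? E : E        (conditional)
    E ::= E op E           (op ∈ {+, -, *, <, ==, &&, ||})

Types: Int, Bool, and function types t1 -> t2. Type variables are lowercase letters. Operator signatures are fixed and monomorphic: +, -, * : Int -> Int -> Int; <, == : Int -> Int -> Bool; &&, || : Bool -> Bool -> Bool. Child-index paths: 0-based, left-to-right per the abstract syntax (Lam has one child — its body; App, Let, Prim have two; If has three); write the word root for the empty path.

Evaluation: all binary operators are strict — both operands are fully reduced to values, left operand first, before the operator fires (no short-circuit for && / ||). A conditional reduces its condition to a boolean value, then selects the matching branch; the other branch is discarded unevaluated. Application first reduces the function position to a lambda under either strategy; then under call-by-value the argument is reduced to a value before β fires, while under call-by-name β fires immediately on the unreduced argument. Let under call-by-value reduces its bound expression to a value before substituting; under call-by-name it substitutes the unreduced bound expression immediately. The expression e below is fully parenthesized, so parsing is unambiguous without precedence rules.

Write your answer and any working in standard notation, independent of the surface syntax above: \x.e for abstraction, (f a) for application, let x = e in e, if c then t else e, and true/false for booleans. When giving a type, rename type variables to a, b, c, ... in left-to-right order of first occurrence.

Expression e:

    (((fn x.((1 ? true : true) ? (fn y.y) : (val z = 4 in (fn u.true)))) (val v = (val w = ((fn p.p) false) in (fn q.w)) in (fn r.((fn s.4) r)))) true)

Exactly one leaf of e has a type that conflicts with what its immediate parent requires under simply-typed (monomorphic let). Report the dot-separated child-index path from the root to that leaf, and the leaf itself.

Derivation:
  unify Int ~ Bool
  FAIL: mismatch Int ~ Bool

Answer: 0.0.0.0.0 : 1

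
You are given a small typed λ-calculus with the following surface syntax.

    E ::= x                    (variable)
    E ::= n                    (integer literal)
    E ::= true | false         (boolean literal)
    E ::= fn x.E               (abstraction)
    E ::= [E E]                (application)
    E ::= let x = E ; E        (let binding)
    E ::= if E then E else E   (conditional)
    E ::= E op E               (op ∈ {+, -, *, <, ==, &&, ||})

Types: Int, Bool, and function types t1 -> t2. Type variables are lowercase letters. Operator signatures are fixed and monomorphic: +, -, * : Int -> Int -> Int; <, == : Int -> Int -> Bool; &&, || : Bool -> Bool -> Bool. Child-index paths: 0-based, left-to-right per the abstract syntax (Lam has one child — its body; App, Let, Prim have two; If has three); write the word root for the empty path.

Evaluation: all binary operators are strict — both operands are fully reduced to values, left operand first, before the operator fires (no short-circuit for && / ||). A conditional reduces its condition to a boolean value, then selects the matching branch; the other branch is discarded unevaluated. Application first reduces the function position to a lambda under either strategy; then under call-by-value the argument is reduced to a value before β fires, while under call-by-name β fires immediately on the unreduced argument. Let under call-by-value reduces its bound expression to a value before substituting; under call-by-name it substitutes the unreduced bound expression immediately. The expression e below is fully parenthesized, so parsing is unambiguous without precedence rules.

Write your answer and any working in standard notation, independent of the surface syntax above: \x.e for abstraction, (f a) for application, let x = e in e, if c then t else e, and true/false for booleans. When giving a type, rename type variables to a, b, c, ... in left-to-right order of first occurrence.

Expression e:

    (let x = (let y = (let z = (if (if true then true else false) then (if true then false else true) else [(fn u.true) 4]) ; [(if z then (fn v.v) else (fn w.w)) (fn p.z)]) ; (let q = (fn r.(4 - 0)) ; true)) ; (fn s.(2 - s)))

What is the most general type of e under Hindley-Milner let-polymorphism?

Derivation:
  unify Bool ~ Bool
  unify Bool ~ Bool
  unify Bool ~ Bool
  unify Bool ~ Bool
  unify Bool ~ Bool
\u._ : a -> Bool
  unify a -> Bool ~ Int -> b
  unify a ~ Int
  unify Bool ~ b
_ _ : Bool
  unify Bool ~ Bool
let z : Bool
z : Bool
  unify Bool ~ Bool
v : c
\v._ : c -> c
w : d
\w._ : d -> d
  unify c -> c ~ d -> d
  unify c ~ d
  unify d ~ d
z : Bool
\p._ : e -> Bool
  unify d -> d ~ (e -> Bool) -> f
  unify d ~ e -> Bool
  unify e -> Bool ~ f
_ _ : e -> Bool
let y : forall. e -> Bool
  unify Int ~ Int
  unify Int ~ Int
\r._ : g -> Int
let q : forall. g -> Int
let x : Bool
  unify Int ~ Int
s : h
  unify h ~ Int
\s._ : Int -> Int

Answer: Int -> Int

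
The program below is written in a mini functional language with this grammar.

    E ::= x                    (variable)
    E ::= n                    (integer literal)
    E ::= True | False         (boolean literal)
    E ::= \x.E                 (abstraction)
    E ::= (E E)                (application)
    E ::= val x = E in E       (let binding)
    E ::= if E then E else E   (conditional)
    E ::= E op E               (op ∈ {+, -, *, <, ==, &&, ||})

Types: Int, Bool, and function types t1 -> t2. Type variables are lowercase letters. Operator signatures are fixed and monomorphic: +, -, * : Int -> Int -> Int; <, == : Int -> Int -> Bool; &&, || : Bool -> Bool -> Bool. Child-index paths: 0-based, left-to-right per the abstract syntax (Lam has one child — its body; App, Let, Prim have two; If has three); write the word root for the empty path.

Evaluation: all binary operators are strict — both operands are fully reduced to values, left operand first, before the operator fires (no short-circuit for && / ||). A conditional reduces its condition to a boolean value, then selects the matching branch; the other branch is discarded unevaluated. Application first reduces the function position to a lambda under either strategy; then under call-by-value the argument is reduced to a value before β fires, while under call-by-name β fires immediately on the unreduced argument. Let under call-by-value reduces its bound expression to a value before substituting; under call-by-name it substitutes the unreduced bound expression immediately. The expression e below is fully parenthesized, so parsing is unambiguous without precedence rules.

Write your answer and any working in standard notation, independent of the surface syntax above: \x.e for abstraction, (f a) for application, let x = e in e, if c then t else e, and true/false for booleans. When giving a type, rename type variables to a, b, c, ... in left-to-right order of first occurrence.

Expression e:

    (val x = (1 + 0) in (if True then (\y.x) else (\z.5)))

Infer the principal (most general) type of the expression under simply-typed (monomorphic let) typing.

Answer: a -> Int

Working:
  unify Int ~ Int
  unify Int ~ Int
let x : Int
  unify Bool ~ Bool
x : Int
\y._ : a -> Int
\z._ : b -> Int
  unify a -> Int ~ b -> Int
  unify a ~ b
  unify Int ~ Int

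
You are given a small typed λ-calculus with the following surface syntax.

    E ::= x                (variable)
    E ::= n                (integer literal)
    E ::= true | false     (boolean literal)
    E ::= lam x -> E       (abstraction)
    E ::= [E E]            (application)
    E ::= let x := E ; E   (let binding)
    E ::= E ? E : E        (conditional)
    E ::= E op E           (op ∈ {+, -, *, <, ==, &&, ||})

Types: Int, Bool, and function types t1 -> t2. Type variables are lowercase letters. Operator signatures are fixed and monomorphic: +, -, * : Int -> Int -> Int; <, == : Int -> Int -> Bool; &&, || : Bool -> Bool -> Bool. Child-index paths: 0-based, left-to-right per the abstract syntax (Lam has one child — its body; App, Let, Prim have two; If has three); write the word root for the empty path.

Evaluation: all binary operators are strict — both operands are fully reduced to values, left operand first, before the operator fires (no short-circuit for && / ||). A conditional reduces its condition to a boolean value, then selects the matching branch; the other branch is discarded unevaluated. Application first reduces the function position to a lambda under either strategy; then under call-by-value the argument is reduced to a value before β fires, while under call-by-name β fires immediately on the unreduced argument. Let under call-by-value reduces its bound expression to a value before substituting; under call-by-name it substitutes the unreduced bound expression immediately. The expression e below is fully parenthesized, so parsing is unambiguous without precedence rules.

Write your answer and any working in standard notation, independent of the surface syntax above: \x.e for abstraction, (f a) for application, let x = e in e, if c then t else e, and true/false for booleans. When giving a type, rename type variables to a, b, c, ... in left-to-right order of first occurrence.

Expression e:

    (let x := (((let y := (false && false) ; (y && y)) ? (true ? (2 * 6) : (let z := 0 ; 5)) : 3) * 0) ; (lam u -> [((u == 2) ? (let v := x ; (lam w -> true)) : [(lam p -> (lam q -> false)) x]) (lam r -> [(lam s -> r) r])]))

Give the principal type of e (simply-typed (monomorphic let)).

Working:
  unify Bool ~ Bool
  unify Bool ~ Bool
let y : Bool
y : Bool
  unify Bool ~ Bool
y : Bool
  unify Bool ~ Bool
  unify Bool ~ Bool
  unify Bool ~ Bool
  unify Int ~ Int
  unify Int ~ Int
let z : Int
  unify Int ~ Int
  unify Int ~ Int
  unify Int ~ Int
  unify Int ~ Int
let x : Int
u : a
  unify a ~ Int
  unify Int ~ Int
  unify Bool ~ Bool
x : Int
let v : Int
\w._ : b -> Bool
\q._ : d -> Bool
\p._ : c -> d -> Bool
x : Int
  unify c -> d -> Bool ~ Int -> e
  unify c ~ Int
  unify d -> Bool ~ e
_ _ : d -> Bool
  unify b -> Bool ~ d -> Bool
  unify b ~ d
  unify Bool ~ Bool
r : f
\s._ : g -> f
r : f
  unify g -> f ~ f -> h
  unify g ~ f
  unify f ~ h
_ _ : h
\r._ : h -> h
  unify d -> Bool ~ (h -> h) -> i
  unify d ~ h -> h
  unify Bool ~ i
_ _ : Bool
\u._ : Int -> Bool

Answer: Int -> Bool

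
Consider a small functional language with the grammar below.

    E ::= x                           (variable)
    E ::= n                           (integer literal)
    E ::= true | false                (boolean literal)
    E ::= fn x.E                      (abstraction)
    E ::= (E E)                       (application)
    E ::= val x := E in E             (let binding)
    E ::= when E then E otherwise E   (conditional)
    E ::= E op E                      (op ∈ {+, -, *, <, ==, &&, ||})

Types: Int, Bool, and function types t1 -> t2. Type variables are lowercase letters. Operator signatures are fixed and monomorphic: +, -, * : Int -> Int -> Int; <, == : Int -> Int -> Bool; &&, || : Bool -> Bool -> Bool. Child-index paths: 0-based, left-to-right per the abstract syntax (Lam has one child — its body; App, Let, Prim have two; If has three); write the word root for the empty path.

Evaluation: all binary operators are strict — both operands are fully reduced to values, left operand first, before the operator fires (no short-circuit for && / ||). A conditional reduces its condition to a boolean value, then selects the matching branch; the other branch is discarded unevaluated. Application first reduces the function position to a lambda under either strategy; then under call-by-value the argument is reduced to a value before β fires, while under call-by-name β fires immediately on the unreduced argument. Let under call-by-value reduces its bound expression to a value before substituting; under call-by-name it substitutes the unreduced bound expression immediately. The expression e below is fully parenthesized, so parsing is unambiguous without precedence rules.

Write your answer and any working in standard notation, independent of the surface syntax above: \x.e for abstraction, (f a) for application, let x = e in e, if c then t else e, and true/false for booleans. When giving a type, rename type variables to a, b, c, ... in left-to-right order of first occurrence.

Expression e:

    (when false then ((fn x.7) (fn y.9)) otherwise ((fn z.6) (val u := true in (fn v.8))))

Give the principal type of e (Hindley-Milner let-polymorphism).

Answer: Int

Working:
  unify Bool ~ Bool
\x._ : a -> Int
\y._ : b -> Int
  unify a -> Int ~ (b -> Int) -> c
  unify a ~ b -> Int
  unify Int ~ c
_ _ : Int
\z._ : d -> Int
let u : Bool
\v._ : e -> Int
  unify d -> Int ~ (e -> Int) -> f
  unify d ~ e -> Int
  unify Int ~ f
_ _ : Int
  unify Int ~ Int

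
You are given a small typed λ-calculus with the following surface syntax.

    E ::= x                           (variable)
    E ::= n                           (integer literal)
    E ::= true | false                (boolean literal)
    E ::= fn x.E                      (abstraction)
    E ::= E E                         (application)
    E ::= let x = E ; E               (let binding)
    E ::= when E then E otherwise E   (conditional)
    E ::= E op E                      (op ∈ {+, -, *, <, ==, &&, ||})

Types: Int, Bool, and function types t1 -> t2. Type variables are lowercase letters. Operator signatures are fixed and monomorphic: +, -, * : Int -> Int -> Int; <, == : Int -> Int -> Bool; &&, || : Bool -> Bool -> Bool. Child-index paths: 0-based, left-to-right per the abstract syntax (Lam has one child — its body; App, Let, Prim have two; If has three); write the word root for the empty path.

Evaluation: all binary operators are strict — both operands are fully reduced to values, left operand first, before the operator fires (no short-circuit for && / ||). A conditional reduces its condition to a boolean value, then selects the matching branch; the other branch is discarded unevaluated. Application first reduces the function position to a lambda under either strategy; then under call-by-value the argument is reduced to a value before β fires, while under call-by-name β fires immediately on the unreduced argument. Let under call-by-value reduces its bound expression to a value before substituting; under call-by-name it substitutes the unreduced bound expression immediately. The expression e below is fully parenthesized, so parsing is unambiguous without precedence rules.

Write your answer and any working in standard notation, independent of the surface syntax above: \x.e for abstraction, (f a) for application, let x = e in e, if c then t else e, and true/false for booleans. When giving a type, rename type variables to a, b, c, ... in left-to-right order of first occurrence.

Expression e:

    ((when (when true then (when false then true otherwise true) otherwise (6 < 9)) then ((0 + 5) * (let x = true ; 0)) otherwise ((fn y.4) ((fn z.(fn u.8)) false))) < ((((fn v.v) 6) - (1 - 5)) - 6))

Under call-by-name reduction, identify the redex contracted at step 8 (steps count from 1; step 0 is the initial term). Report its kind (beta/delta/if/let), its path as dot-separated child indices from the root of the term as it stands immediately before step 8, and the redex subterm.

Trace:
step 0: ((if (if true then (if false then true else true) else (6 < 9)) then ((0 + 5) * (let x = true in 0)) else ((\y.4) ((\z.(\u.8)) false))) < ((((\v.v) 6) - (1 - 5)) - 6))
step 1: [if@0.0] ((if (if false then true else true) then ((0 + 5) * (let x = true in 0)) else ((\y.4) ((\z.(\u.8)) false))) < ((((\v.v) 6) - (1 - 5)) - 6))
step 2: [if@0.0] ((if true then ((0 + 5) * (let x = true in 0)) else ((\y.4) ((\z.(\u.8)) false))) < ((((\v.v) 6) - (1 - 5)) - 6))
step 3: [if@0] (((0 + 5) * (let x = true in 0)) < ((((\v.v) 6) - (1 - 5)) - 6))
step 4: [delta@0.0] ((5 * (let x = true in 0)) < ((((\v.v) 6) - (1 - 5)) - 6))
step 5: [let@0.1] ((5 * 0) < ((((\v.v) 6) - (1 - 5)) - 6))
step 6: [delta@0] (0 < ((((\v.v) 6) - (1 - 5)) - 6))
step 7: [beta@1.0.0] (0 < ((6 - (1 - 5)) - 6))
step 8: [delta@1.0.1] (0 < ((6 - -4) - 6))

Answer: delta at 1.0.1 : (1 - 5)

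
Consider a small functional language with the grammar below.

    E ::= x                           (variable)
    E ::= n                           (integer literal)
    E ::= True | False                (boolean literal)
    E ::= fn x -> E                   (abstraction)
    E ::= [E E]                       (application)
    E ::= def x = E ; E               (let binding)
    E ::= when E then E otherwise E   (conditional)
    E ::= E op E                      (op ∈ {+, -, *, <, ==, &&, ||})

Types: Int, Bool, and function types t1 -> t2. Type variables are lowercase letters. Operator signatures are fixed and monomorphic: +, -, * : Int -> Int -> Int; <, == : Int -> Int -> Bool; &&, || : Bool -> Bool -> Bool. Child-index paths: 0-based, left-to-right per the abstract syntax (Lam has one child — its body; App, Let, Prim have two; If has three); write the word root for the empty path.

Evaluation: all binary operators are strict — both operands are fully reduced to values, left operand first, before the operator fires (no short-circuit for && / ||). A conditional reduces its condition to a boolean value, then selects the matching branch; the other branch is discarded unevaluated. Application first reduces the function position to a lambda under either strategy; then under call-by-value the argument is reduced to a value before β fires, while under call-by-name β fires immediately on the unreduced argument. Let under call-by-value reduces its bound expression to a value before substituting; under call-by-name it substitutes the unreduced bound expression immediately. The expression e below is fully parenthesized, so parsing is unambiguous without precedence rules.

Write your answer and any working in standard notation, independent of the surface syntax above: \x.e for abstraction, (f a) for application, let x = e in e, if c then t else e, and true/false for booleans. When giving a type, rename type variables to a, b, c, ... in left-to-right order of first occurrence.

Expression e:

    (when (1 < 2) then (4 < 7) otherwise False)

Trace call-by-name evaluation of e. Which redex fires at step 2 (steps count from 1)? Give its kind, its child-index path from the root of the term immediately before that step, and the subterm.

Answer: if at root : (if true then (4 < 7) else false)

Derivation:
step 0: (if (1 < 2) then (4 < 7) else false)
step 1: [delta@0] (if true then (4 < 7) else false)
step 2: [if@root] (4 < 7)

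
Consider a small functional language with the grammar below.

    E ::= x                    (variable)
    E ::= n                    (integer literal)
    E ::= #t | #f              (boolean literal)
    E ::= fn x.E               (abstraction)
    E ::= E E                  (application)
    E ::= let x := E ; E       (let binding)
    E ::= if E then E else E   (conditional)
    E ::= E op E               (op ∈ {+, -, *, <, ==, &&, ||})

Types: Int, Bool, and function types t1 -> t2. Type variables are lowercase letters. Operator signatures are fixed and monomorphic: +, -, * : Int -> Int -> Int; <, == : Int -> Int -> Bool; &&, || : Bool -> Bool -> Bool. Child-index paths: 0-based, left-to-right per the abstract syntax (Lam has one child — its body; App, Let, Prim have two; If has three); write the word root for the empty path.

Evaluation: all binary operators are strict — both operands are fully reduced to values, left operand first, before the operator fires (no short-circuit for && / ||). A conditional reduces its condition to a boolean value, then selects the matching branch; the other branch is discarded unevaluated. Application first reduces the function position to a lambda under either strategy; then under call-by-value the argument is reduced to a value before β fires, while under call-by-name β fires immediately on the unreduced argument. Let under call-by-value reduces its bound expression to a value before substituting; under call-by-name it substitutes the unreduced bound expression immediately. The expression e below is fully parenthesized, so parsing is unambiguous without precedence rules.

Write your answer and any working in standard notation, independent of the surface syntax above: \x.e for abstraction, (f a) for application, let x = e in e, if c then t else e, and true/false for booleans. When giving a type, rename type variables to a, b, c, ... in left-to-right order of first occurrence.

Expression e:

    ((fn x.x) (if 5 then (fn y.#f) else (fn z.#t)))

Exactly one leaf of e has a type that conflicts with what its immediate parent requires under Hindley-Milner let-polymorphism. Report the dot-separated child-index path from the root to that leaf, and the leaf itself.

Derivation:
x : a
\x._ : a -> a
  unify Int ~ Bool
  FAIL: mismatch Int ~ Bool

Answer: 1.0 : 5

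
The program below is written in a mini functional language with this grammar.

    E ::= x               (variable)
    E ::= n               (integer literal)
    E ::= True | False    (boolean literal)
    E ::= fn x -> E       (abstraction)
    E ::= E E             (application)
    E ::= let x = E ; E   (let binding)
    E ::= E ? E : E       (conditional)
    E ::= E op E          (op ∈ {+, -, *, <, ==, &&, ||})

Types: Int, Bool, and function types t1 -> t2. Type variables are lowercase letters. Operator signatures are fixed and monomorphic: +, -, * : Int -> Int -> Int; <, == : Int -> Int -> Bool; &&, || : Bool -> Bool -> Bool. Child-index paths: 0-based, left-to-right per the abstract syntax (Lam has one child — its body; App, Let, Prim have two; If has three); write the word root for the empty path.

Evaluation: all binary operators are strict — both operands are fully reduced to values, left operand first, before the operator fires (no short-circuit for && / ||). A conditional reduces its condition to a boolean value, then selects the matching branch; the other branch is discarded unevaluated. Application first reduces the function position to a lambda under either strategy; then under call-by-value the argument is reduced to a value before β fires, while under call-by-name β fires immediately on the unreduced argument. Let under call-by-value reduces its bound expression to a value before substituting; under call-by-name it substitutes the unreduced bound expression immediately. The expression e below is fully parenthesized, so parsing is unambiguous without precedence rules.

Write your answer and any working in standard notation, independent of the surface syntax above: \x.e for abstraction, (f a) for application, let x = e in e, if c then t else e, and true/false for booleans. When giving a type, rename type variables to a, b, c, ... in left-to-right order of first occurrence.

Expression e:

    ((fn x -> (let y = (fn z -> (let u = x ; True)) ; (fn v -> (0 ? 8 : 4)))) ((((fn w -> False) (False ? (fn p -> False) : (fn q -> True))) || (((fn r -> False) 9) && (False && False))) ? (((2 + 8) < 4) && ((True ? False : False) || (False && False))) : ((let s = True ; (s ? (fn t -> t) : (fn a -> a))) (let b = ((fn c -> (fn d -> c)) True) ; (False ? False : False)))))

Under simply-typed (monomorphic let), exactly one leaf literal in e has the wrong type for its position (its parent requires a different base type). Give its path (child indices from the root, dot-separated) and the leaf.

Working:
x : a
let u : a
\z._ : b -> Bool
let y : b -> Bool
  unify Int ~ Bool
  FAIL: mismatch Int ~ Bool

Answer: 0.0.1.0.0 : 0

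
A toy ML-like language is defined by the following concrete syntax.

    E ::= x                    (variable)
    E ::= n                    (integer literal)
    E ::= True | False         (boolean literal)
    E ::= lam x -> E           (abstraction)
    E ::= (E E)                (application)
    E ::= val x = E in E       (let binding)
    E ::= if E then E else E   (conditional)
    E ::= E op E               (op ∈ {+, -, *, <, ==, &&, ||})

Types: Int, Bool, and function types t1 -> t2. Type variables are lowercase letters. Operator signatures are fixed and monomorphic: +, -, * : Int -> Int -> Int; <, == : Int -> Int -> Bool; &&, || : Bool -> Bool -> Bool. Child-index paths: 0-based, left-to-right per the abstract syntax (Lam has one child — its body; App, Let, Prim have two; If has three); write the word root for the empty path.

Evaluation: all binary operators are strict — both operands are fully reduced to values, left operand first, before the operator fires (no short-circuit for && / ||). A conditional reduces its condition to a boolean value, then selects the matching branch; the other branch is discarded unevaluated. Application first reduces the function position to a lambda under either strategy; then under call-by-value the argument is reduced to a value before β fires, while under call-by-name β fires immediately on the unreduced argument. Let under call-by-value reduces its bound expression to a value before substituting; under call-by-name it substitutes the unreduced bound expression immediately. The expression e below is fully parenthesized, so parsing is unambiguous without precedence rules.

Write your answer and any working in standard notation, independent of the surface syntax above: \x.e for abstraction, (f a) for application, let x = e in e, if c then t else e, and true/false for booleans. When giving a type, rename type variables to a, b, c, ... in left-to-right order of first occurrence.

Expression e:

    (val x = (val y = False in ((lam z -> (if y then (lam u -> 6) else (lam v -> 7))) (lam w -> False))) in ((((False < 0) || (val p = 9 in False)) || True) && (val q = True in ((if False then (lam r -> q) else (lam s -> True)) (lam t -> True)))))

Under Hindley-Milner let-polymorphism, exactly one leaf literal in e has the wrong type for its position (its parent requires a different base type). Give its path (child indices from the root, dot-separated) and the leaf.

Answer: 1.0.0.0.0 : false

Derivation:
let y : Bool
y : Bool
  unify Bool ~ Bool
\u._ : b -> Int
\v._ : c -> Int
  unify b -> Int ~ c -> Int
  unify b ~ c
  unify Int ~ Int
\z._ : a -> c -> Int
\w._ : d -> Bool
  unify a -> c -> Int ~ (d -> Bool) -> e
  unify a ~ d -> Bool
  unify c -> Int ~ e
_ _ : c -> Int
let x : forall. c -> Int
  unify Bool ~ Int
  FAIL: mismatch Bool ~ Int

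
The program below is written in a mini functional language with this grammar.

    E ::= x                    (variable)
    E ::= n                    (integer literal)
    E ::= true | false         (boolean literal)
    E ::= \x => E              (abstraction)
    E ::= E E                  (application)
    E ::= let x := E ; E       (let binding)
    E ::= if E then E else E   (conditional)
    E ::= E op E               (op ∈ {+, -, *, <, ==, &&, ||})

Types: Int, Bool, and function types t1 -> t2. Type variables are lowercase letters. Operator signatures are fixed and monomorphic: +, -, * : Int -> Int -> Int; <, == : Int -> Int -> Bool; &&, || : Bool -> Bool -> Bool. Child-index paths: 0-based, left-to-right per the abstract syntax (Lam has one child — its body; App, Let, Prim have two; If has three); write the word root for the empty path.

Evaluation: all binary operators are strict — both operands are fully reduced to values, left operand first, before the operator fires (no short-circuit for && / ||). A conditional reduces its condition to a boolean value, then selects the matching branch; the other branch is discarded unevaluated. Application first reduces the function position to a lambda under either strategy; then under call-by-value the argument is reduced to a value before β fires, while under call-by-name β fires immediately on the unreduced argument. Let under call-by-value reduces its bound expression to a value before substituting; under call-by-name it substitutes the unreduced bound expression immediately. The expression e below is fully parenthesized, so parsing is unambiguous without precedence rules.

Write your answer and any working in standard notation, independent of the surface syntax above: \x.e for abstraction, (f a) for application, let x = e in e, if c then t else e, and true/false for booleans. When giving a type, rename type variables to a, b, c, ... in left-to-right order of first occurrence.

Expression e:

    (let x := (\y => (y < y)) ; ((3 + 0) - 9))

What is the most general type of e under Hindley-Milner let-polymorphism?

Answer: Int

Derivation:
y : a
  unify a ~ Int
y : Int
  unify Int ~ Int
\y._ : Int -> Bool
let x : Int -> Bool
  unify Int ~ Int
  unify Int ~ Int
  unify Int ~ Int
  unify Int ~ Int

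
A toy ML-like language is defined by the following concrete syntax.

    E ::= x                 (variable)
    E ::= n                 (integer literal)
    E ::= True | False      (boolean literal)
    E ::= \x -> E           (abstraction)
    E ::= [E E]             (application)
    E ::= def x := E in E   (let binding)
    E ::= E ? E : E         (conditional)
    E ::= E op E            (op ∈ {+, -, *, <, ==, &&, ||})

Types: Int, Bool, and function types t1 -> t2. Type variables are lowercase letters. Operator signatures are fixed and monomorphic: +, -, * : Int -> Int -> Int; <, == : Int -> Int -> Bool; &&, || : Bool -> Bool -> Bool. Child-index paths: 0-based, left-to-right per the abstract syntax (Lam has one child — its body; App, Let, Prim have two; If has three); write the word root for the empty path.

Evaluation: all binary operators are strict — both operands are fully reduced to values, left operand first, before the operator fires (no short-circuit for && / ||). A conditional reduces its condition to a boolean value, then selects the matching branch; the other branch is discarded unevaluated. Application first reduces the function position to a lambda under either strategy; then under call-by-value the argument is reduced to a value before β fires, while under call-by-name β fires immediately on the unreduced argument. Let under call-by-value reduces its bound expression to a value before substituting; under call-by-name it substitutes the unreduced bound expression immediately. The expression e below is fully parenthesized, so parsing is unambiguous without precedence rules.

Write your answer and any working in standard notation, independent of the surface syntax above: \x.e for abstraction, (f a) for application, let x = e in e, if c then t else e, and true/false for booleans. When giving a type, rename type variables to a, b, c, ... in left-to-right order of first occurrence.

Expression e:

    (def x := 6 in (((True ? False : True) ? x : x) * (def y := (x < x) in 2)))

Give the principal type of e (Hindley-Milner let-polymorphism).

Answer: Int

Trace:
let x : Int
  unify Bool ~ Bool
  unify Bool ~ Bool
  unify Bool ~ Bool
x : Int
x : Int
  unify Int ~ Int
  unify Int ~ Int
x : Int
  unify Int ~ Int
x : Int
  unify Int ~ Int
let y : Bool
  unify Int ~ Int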